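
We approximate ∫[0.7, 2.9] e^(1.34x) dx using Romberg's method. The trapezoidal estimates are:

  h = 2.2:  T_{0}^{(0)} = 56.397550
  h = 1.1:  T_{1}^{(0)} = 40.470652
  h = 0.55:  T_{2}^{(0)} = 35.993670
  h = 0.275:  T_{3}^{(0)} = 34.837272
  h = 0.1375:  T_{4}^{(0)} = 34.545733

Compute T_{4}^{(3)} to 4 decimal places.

34.4483

T_{2}^{(1)} = 35.993670 + (35.993670 − 40.470652)/3 = 34.501343
T_{3}^{(1)} = (4·34.837272 − 35.993670) / 3 = 34.451806
T_{4}^{(1)} = 34.545733 + (34.545733 − 34.837272)/3 = 34.448553
T_{3}^{(2)} = (16·34.451806 − 34.501343) / 15 = 34.448504
T_{4}^{(2)} = 34.448553 + (34.448553 − 34.451806)/15 = 34.448336
T_{4}^{(3)} = (64·34.448336 − 34.448504) / 63 = 34.448333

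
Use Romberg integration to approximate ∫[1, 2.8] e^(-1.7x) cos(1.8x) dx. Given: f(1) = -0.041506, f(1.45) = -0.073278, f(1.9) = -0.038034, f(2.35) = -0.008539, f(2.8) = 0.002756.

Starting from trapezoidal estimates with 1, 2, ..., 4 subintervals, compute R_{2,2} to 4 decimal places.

R_{0,0} (trapezoid, 1 panel, h=1.8000): -0.034875
R_{1,0} (trapezoid, 2 panels, h=0.9000): -0.051668
R_{2,0} (trapezoid, 4 panels, h=0.4500): -0.062652
R_{1,1} = -0.051668 + (-0.051668 − (-0.034875))/3 = -0.057266
R_{2,1} = -0.062652 + (-0.062652 − (-0.051668))/3 = -0.066313
R_{2,2} = -0.066313 + (-0.066313 − (-0.057266))/15 = -0.066916

-0.0669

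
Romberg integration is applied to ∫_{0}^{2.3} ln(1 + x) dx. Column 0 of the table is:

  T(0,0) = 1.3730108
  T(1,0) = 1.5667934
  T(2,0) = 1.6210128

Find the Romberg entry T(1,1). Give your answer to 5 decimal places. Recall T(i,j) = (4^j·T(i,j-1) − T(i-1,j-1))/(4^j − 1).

Richardson extrapolation on the trapezoidal column (denominator 4−1=3):
T(1,1) = 1.5667934 + (1.5667934 − 1.3730108)/3 = 1.6313876
(Column j=1 coincides with Simpson's rule on the same nodes.)

1.63139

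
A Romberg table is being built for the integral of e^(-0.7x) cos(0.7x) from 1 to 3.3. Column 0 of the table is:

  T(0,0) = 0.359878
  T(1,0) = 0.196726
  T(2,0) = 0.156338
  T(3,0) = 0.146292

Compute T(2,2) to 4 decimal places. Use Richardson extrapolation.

0.1429

Richardson extrapolation on the trapezoidal column (denominator 4−1=3):
T(1,1) = (4·0.196726 − 0.359878) / 3 = 0.142342
T(2,1) = 0.156338 + (0.156338 − 0.196726)/3 = 0.142875
T(2,2) = (16·0.142875 − 0.142342) / 15 = 0.142911
(Column j=1 coincides with Simpson's rule on the same nodes.)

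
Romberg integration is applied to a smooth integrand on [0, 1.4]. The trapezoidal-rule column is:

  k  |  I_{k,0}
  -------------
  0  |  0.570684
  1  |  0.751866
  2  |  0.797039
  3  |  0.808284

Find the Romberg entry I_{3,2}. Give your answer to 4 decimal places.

I_{2,1} = (4·0.797039 − 0.751866) / 3 = 0.812097
I_{3,1} = (4·0.808284 − 0.797039) / 3 = 0.812032
I_{3,2} = 0.812032 + (0.812032 − 0.812097)/15 = 0.812028

0.8120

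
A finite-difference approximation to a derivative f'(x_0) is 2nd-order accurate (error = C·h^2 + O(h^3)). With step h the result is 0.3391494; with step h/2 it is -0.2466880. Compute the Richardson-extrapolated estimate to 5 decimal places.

-0.44197

Extrapolated value = (4·A(h/2) − A(h)) / (4 − 1)
= (4·(-0.2466880) − 0.3391494) / 3
= -1.3259014 / 3 = -0.4419671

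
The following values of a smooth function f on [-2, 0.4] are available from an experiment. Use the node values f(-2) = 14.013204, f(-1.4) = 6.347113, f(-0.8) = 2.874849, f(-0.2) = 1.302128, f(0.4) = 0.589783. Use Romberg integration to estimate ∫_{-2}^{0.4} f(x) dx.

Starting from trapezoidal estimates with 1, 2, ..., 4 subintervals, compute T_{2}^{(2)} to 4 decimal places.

10.1732

T_{0}^{(0)} (trapezoid, 1 panel, h=2.4000): 17.523584
T_{1}^{(0)} (trapezoid, 2 panels, h=1.2000): 12.211611
T_{2}^{(0)} (trapezoid, 4 panels, h=0.6000): 10.695350
T_{1}^{(1)} = 12.211611 + (12.211611 − 17.523584)/3 = 10.440953
T_{2}^{(1)} = 10.695350 + (10.695350 − 12.211611)/3 = 10.189930
T_{2}^{(2)} = 10.189930 + (10.189930 − 10.440953)/15 = 10.173195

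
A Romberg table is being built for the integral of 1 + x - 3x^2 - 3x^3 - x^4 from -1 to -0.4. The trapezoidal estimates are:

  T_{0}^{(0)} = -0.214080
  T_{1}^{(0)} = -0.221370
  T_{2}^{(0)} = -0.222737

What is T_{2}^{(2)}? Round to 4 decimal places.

Richardson extrapolation on the trapezoidal column (denominator 4−1=3):
T_{1}^{(1)} = -0.221370 + (-0.221370 − (-0.214080))/3 = -0.223800
T_{2}^{(1)} = (4·(-0.222737) − (-0.221370)) / 3 = -0.223193
T_{2}^{(2)} = (16·(-0.223193) − (-0.223800)) / 15 = -0.223153

-0.2232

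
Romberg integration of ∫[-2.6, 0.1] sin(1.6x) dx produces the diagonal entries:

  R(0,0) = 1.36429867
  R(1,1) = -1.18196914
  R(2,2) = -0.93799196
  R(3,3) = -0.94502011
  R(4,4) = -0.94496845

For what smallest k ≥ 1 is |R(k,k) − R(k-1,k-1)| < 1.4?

k = 2

|R(1,1) − R(0,0)| = 2.54626781 ≥ 1.4
|R(2,2) − R(1,1)| = 0.24397718 < 1.4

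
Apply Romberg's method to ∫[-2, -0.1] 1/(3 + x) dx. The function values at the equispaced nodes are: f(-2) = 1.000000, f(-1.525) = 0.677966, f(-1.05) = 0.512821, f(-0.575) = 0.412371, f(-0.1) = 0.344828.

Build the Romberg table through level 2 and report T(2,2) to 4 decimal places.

1.0652

T(0,0) (trapezoid, 1 panel, h=1.9000): 1.277587
T(1,0) (trapezoid, 2 panels, h=0.9500): 1.125973
T(2,0) (trapezoid, 4 panels, h=0.4750): 1.080897
T(1,1) = 1.125973 + (1.125973 − 1.277587)/3 = 1.075435
T(2,1) = 1.080897 + (1.080897 − 1.125973)/3 = 1.065872
T(2,2) = 1.065872 + (1.065872 − 1.075435)/15 = 1.065234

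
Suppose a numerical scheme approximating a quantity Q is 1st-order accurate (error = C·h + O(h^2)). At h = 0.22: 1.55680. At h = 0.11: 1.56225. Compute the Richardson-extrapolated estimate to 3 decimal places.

Extrapolated value = (2·A(h/2) − A(h)) / (2 − 1)
= (2·1.56225 − 1.55680) / 1
= 1.56770 / 1 = 1.56770

1.568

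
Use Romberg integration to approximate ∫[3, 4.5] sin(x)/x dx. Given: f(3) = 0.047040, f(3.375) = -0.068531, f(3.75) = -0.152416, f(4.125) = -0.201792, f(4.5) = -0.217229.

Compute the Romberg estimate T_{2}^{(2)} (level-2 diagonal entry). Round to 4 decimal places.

-0.1945

T_{0}^{(0)} (trapezoid, 1 panel, h=1.5000): -0.127642
T_{1}^{(0)} (trapezoid, 2 panels, h=0.7500): -0.178133
T_{2}^{(0)} (trapezoid, 4 panels, h=0.3750): -0.190438
T_{1}^{(1)} = -0.178133 + (-0.178133 − (-0.127642))/3 = -0.194963
T_{2}^{(1)} = -0.190438 + (-0.190438 − (-0.178133))/3 = -0.194540
T_{2}^{(2)} = -0.194540 + (-0.194540 − (-0.194963))/15 = -0.194512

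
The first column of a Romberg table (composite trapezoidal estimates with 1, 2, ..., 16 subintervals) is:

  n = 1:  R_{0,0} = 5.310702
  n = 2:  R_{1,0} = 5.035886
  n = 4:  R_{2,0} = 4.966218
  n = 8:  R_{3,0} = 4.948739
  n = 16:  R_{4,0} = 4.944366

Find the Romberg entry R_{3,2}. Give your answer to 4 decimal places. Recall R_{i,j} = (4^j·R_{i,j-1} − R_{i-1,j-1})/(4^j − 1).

Richardson extrapolation on the trapezoidal column (denominator 4−1=3):
R_{2,1} = 4.966218 + (4.966218 − 5.035886)/3 = 4.942995
R_{3,1} = (4·4.948739 − 4.966218) / 3 = 4.942913
R_{3,2} = 4.942913 + (4.942913 − 4.942995)/15 = 4.942908
(Column j=1 coincides with Simpson's rule on the same nodes.)

4.9429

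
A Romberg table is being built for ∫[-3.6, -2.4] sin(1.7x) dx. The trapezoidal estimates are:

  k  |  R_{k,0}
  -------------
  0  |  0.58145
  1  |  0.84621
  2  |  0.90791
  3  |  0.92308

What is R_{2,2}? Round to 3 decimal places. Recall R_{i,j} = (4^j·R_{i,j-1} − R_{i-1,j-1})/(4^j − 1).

0.928

Richardson extrapolation on the trapezoidal column (denominator 4−1=3):
R_{1,1} = (4·0.84621 − 0.58145) / 3 = 0.93446
R_{2,1} = (4·0.90791 − 0.84621) / 3 = 0.92848
R_{2,2} = (16·0.92848 − 0.93446) / 15 = 0.92808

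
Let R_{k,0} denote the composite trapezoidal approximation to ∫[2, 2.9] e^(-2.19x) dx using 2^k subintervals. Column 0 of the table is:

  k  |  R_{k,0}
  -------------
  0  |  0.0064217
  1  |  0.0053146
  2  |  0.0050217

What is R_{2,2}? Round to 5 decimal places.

Richardson extrapolation on the trapezoidal column (denominator 4−1=3):
R_{1,1} = (4·0.0053146 − 0.0064217) / 3 = 0.0049456
R_{2,1} = 0.0050217 + (0.0050217 − 0.0053146)/3 = 0.0049241
R_{2,2} = 0.0049241 + (0.0049241 − 0.0049456)/15 = 0.0049227

0.00492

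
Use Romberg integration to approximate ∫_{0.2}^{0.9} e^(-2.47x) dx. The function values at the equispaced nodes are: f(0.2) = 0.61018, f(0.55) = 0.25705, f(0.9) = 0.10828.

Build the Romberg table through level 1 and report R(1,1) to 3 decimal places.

0.204

R(0,0) (trapezoid, 1 panel, h=0.7000): 0.25146
R(1,0) (trapezoid, 2 panels, h=0.3500): 0.21570
R(1,1) = 0.21570 + (0.21570 − 0.25146)/3 = 0.20378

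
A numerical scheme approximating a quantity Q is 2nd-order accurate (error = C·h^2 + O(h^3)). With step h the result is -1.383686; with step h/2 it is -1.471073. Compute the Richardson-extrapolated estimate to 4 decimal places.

The leading error scales as h^2; refining by a factor of 2 reduces it by 2^2 = 4.
Extrapolated value = (4·A(h/2) − A(h)) / (4 − 1)
= (4·(-1.471073) − (-1.383686)) / 3
= -4.500606 / 3 = -1.500202

-1.5002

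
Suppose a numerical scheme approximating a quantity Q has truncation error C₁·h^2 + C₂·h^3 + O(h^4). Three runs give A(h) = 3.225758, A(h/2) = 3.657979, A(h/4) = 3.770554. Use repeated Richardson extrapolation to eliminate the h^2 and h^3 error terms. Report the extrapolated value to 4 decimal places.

First eliminate the h^2 term (factor 2^2 = 4):
  B₁ = (4·3.657979 − 3.225758)/3 = 3.802053
  B₂ = (4·3.770554 − 3.657979)/3 = 3.808079
Then eliminate the h^3 term (factor 2^3 = 8):
  (8·3.808079 − 3.802053)/7 = 3.808940

3.8089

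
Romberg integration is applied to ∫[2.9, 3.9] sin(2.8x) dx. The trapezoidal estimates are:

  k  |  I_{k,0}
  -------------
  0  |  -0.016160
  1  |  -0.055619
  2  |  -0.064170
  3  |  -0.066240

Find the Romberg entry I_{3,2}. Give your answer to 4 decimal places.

I_{2,1} = (4·(-0.064170) − (-0.055619)) / 3 = -0.067020
I_{3,1} = -0.066240 + (-0.066240 − (-0.064170))/3 = -0.066930
I_{3,2} = (16·(-0.066930) − (-0.067020)) / 15 = -0.066924

-0.0669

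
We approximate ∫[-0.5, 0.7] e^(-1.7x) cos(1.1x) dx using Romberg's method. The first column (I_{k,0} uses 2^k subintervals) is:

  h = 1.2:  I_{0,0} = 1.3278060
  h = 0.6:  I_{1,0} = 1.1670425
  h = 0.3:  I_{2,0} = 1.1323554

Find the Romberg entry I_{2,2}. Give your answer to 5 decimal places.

Richardson extrapolation on the trapezoidal column (denominator 4−1=3):
I_{1,1} = (4·1.1670425 − 1.3278060) / 3 = 1.1134547
I_{2,1} = 1.1323554 + (1.1323554 − 1.1670425)/3 = 1.1207930
I_{2,2} = (16·1.1207930 − 1.1134547) / 15 = 1.1212822

1.12128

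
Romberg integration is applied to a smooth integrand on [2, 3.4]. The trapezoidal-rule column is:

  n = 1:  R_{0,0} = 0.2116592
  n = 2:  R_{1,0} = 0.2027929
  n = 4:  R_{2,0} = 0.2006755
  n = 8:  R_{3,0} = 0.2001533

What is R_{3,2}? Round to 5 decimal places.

0.19998

Richardson extrapolation on the trapezoidal column (denominator 4−1=3):
R_{2,1} = 0.2006755 + (0.2006755 − 0.2027929)/3 = 0.1999697
R_{3,1} = (4·0.2001533 − 0.2006755) / 3 = 0.1999792
R_{3,2} = 0.1999792 + (0.1999792 − 0.1999697)/15 = 0.1999798
(Column j=1 coincides with Simpson's rule on the same nodes.)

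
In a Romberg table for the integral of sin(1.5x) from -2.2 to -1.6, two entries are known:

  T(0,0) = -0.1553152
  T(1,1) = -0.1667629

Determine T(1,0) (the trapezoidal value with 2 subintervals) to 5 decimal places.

-0.16390

From T(1,1) = (4·T(1,0) − T(0,0))/3, solve for T(1,0):
4·T(1,0) = 3·(-0.1667629) + (-0.1553152) = -0.6556039
T(1,0) = -0.1639010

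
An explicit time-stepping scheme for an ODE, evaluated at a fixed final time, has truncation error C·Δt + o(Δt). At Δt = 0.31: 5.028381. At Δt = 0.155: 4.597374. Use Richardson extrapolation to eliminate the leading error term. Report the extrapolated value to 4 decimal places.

4.1664

Extrapolated value = (2·A(Δt/2) − A(Δt)) / (2 − 1)
= (2·4.597374 − 5.028381) / 1
= 4.166367 / 1 = 4.166367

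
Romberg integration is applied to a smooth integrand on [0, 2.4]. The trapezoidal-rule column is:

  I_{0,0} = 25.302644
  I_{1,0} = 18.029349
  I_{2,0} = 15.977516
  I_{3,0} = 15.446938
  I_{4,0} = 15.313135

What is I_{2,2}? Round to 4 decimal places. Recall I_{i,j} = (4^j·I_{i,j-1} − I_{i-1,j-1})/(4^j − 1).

15.2728

I_{1,1} = (4·18.029349 − 25.302644) / 3 = 15.604917
I_{2,1} = 15.977516 + (15.977516 − 18.029349)/3 = 15.293572
I_{2,2} = 15.293572 + (15.293572 − 15.604917)/15 = 15.272816
(Column j=1 coincides with Simpson's rule on the same nodes.)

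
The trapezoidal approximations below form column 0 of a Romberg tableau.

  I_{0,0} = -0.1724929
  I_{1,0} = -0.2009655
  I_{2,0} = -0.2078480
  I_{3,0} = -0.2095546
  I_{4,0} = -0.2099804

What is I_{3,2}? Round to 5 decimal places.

Richardson extrapolation on the trapezoidal column (denominator 4−1=3):
I_{2,1} = (4·(-0.2078480) − (-0.2009655)) / 3 = -0.2101422
I_{3,1} = -0.2095546 + (-0.2095546 − (-0.2078480))/3 = -0.2101235
I_{3,2} = -0.2101235 + (-0.2101235 − (-0.2101422))/15 = -0.2101223

-0.21012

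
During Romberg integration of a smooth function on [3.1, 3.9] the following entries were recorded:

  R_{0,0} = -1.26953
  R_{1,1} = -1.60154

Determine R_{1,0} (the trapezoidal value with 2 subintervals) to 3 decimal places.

-1.519

From R_{1,1} = (4·R_{1,0} − R_{0,0})/3, solve for R_{1,0}:
4·R_{1,0} = 3·(-1.60154) + (-1.26953) = -6.07415
R_{1,0} = -1.51854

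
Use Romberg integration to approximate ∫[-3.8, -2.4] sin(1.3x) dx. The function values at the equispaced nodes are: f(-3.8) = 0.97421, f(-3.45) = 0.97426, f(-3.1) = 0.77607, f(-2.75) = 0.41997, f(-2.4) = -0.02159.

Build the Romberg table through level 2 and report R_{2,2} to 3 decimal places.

R_{0,0} (trapezoid, 1 panel, h=1.4000): 0.66683
R_{1,0} (trapezoid, 2 panels, h=0.7000): 0.87667
R_{2,0} (trapezoid, 4 panels, h=0.3500): 0.92631
R_{1,1} = 0.87667 + (0.87667 − 0.66683)/3 = 0.94662
R_{2,1} = 0.92631 + (0.92631 − 0.87667)/3 = 0.94286
R_{2,2} = 0.94286 + (0.94286 − 0.94662)/15 = 0.94261

0.943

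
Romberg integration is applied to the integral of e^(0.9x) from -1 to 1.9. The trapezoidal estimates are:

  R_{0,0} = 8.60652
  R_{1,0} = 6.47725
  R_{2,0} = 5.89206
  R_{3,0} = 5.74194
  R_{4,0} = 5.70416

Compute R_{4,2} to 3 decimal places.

5.692

R_{3,1} = (4·5.74194 − 5.89206) / 3 = 5.69190
R_{4,1} = (4·5.70416 − 5.74194) / 3 = 5.69157
R_{4,2} = (16·5.69157 − 5.69190) / 15 = 5.69155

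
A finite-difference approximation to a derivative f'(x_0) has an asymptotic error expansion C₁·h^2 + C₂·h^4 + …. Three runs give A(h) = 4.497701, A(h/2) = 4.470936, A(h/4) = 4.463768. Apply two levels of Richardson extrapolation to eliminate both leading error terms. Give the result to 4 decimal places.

4.4613

First eliminate the h^2 term (factor 2^2 = 4):
  B₁ = (4·4.470936 − 4.497701)/3 = 4.462014
  B₂ = (4·4.463768 − 4.470936)/3 = 4.461379
Then eliminate the h^4 term (factor 2^4 = 16):
  (16·4.461379 − 4.462014)/15 = 4.461337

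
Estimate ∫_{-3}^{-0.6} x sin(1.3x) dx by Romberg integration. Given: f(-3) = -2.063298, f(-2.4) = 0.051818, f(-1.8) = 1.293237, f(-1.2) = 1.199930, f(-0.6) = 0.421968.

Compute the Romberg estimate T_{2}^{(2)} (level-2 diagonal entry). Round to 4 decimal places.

1.1756

T_{0}^{(0)} (trapezoid, 1 panel, h=2.4000): -1.969596
T_{1}^{(0)} (trapezoid, 2 panels, h=1.2000): 0.567086
T_{2}^{(0)} (trapezoid, 4 panels, h=0.6000): 1.034592
T_{1}^{(1)} = 0.567086 + (0.567086 − (-1.969596))/3 = 1.412647
T_{2}^{(1)} = 1.034592 + (1.034592 − 0.567086)/3 = 1.190427
T_{2}^{(2)} = 1.190427 + (1.190427 − 1.412647)/15 = 1.175612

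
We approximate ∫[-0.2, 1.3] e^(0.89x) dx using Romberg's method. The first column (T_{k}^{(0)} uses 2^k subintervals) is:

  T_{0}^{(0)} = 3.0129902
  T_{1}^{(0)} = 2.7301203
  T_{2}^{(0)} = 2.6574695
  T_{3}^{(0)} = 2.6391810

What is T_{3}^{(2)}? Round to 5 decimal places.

Richardson extrapolation on the trapezoidal column (denominator 4−1=3):
T_{2}^{(1)} = (4·2.6574695 − 2.7301203) / 3 = 2.6332526
T_{3}^{(1)} = (4·2.6391810 − 2.6574695) / 3 = 2.6330848
T_{3}^{(2)} = 2.6330848 + (2.6330848 − 2.6332526)/15 = 2.6330736
(Column j=1 coincides with Simpson's rule on the same nodes.)

2.63307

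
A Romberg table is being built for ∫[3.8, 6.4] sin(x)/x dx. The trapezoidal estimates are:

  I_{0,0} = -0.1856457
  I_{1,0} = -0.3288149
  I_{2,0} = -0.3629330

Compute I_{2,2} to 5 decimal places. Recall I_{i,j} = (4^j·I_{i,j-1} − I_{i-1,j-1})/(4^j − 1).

-0.37416

Richardson extrapolation on the trapezoidal column (denominator 4−1=3):
I_{1,1} = -0.3288149 + (-0.3288149 − (-0.1856457))/3 = -0.3765380
I_{2,1} = (4·(-0.3629330) − (-0.3288149)) / 3 = -0.3743057
I_{2,2} = -0.3743057 + (-0.3743057 − (-0.3765380))/15 = -0.3741569
(Column j=1 coincides with Simpson's rule on the same nodes.)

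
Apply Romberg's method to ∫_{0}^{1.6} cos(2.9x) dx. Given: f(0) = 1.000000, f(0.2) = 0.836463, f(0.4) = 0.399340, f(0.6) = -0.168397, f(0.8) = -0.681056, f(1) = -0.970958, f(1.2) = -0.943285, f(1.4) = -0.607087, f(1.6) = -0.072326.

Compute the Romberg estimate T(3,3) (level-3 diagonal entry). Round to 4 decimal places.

T(0,0) (trapezoid, 1 panel, h=1.6000): 0.742139
T(1,0) (trapezoid, 2 panels, h=0.8000): -0.173775
T(2,0) (trapezoid, 4 panels, h=0.4000): -0.304466
T(3,0) (trapezoid, 8 panels, h=0.2000): -0.334229
T(1,1) = -0.173775 + (-0.173775 − 0.742139)/3 = -0.479080
T(2,1) = -0.304466 + (-0.304466 − (-0.173775))/3 = -0.348030
T(3,1) = -0.334229 + (-0.334229 − (-0.304466))/3 = -0.344150
T(2,2) = -0.348030 + (-0.348030 − (-0.479080))/15 = -0.339293
T(3,2) = -0.344150 + (-0.344150 − (-0.348030))/15 = -0.343891
T(3,3) = -0.343891 + (-0.343891 − (-0.339293))/63 = -0.343964

-0.3440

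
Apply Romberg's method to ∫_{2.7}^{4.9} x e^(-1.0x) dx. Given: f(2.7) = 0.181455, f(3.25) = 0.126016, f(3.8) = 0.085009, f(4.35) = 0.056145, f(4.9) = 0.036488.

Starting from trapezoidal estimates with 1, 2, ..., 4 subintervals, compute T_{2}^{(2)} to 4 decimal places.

T_{0}^{(0)} (trapezoid, 1 panel, h=2.2000): 0.239737
T_{1}^{(0)} (trapezoid, 2 panels, h=1.1000): 0.213379
T_{2}^{(0)} (trapezoid, 4 panels, h=0.5500): 0.206878
T_{1}^{(1)} = 0.213379 + (0.213379 − 0.239737)/3 = 0.204593
T_{2}^{(1)} = 0.206878 + (0.206878 − 0.213379)/3 = 0.204711
T_{2}^{(2)} = 0.204711 + (0.204711 − 0.204593)/15 = 0.204719

0.2047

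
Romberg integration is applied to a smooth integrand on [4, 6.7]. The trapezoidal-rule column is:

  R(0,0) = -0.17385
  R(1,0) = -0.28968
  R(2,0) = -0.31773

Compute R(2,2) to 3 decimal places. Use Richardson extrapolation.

Richardson extrapolation on the trapezoidal column (denominator 4−1=3):
R(1,1) = (4·(-0.28968) − (-0.17385)) / 3 = -0.32829
R(2,1) = -0.31773 + (-0.31773 − (-0.28968))/3 = -0.32708
R(2,2) = -0.32708 + (-0.32708 − (-0.32829))/15 = -0.32700

-0.327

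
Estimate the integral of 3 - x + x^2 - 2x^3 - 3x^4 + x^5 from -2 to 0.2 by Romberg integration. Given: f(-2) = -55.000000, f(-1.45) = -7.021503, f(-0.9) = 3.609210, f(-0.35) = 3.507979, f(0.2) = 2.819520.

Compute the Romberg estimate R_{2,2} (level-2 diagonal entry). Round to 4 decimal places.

-10.6183

R_{0,0} (trapezoid, 1 panel, h=2.2000): -57.398528
R_{1,0} (trapezoid, 2 panels, h=1.1000): -24.729133
R_{2,0} (trapezoid, 4 panels, h=0.5500): -14.297005
R_{1,1} = -24.729133 + (-24.729133 − (-57.398528))/3 = -13.839335
R_{2,1} = -14.297005 + (-14.297005 − (-24.729133))/3 = -10.819629
R_{2,2} = -10.819629 + (-10.819629 − (-13.839335))/15 = -10.618315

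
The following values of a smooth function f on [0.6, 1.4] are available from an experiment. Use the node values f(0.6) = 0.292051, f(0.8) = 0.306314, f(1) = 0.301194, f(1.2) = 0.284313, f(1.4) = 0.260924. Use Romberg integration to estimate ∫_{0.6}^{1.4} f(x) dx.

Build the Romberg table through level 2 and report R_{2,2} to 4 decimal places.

0.2345

R_{0,0} (trapezoid, 1 panel, h=0.8000): 0.221190
R_{1,0} (trapezoid, 2 panels, h=0.4000): 0.231073
R_{2,0} (trapezoid, 4 panels, h=0.2000): 0.233662
R_{1,1} = 0.231073 + (0.231073 − 0.221190)/3 = 0.234367
R_{2,1} = 0.233662 + (0.233662 − 0.231073)/3 = 0.234525
R_{2,2} = 0.234525 + (0.234525 − 0.234367)/15 = 0.234536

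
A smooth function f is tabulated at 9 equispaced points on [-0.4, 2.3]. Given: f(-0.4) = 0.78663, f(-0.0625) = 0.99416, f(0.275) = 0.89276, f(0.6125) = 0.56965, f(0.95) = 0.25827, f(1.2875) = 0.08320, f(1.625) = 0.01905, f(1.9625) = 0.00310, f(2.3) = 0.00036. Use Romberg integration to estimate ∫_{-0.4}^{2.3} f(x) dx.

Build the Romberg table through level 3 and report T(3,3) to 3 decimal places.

T(0,0) (trapezoid, 1 panel, h=2.7000): 1.06244
T(1,0) (trapezoid, 2 panels, h=1.3500): 0.87988
T(2,0) (trapezoid, 4 panels, h=0.6750): 1.05541
T(3,0) (trapezoid, 8 panels, h=0.3375): 1.08462
T(1,1) = 0.87988 + (0.87988 − 1.06244)/3 = 0.81903
T(2,1) = 1.05541 + (1.05541 − 0.87988)/3 = 1.11392
T(3,1) = 1.08462 + (1.08462 − 1.05541)/3 = 1.09436
T(2,2) = 1.11392 + (1.11392 − 0.81903)/15 = 1.13358
T(3,2) = 1.09436 + (1.09436 − 1.11392)/15 = 1.09306
T(3,3) = 1.09306 + (1.09306 − 1.13358)/63 = 1.09242

1.092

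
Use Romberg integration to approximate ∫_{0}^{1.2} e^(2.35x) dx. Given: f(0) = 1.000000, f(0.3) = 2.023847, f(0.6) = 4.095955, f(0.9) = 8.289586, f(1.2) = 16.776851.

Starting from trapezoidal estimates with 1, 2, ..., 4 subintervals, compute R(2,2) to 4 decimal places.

6.7149

R(0,0) (trapezoid, 1 panel, h=1.2000): 10.666111
R(1,0) (trapezoid, 2 panels, h=0.6000): 7.790628
R(2,0) (trapezoid, 4 panels, h=0.3000): 6.989344
R(1,1) = 7.790628 + (7.790628 − 10.666111)/3 = 6.832134
R(2,1) = 6.989344 + (6.989344 − 7.790628)/3 = 6.722249
R(2,2) = 6.722249 + (6.722249 − 6.832134)/15 = 6.714923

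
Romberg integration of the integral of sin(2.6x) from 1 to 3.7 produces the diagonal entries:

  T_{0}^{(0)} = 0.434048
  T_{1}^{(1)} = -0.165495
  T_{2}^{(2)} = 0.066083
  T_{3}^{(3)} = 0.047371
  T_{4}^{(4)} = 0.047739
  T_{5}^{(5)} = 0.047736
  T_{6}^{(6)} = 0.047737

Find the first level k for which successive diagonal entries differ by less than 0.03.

k = 3

|T_{1}^{(1)} − T_{0}^{(0)}| = 0.599543 ≥ 0.03
|T_{2}^{(2)} − T_{1}^{(1)}| = 0.231578 ≥ 0.03
|T_{3}^{(3)} − T_{2}^{(2)}| = 0.018712 < 0.03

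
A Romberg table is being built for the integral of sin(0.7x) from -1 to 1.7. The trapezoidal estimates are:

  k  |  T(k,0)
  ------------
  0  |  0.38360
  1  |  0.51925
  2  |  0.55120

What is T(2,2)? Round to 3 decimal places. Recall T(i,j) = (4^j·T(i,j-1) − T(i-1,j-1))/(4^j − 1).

0.562

T(1,1) = 0.51925 + (0.51925 − 0.38360)/3 = 0.56447
T(2,1) = (4·0.55120 − 0.51925) / 3 = 0.56185
T(2,2) = 0.56185 + (0.56185 − 0.56447)/15 = 0.56168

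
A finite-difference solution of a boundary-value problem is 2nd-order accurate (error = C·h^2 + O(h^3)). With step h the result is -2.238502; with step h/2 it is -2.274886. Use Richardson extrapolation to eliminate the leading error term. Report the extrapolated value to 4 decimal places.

-2.2870

Extrapolated value = (4·A(h/2) − A(h)) / (4 − 1)
= (4·(-2.274886) − (-2.238502)) / 3
= -6.861042 / 3 = -2.287014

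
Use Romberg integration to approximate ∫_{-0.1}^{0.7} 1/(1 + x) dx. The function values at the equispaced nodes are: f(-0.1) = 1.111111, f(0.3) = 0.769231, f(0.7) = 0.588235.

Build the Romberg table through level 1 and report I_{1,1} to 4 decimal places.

0.6368

I_{0,0} (trapezoid, 1 panel, h=0.8000): 0.679738
I_{1,0} (trapezoid, 2 panels, h=0.4000): 0.647562
I_{1,1} = 0.647562 + (0.647562 − 0.679738)/3 = 0.636837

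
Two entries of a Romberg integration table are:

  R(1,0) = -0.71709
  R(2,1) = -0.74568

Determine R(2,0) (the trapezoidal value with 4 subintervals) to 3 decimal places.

-0.739

From R(2,1) = (4·R(2,0) − R(1,0))/3, solve for R(2,0):
4·R(2,0) = 3·(-0.74568) + (-0.71709) = -2.95413
R(2,0) = -0.73853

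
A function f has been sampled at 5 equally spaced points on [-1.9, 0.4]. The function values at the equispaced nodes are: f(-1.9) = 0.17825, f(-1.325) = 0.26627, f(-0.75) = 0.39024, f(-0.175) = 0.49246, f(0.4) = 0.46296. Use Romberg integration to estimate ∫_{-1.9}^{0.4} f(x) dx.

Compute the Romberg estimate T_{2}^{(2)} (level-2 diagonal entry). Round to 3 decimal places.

0.855

T_{0}^{(0)} (trapezoid, 1 panel, h=2.3000): 0.73739
T_{1}^{(0)} (trapezoid, 2 panels, h=1.1500): 0.81747
T_{2}^{(0)} (trapezoid, 4 panels, h=0.5750): 0.84501
T_{1}^{(1)} = 0.81747 + (0.81747 − 0.73739)/3 = 0.84416
T_{2}^{(1)} = 0.84501 + (0.84501 − 0.81747)/3 = 0.85419
T_{2}^{(2)} = 0.85419 + (0.85419 − 0.84416)/15 = 0.85486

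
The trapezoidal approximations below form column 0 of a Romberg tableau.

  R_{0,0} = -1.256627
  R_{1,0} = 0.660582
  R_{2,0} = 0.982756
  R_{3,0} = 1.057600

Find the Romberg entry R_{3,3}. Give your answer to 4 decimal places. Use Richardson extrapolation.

1.0821

R_{1,1} = (4·0.660582 − (-1.256627)) / 3 = 1.299652
R_{2,1} = 0.982756 + (0.982756 − 0.660582)/3 = 1.090147
R_{3,1} = 1.057600 + (1.057600 − 0.982756)/3 = 1.082548
R_{2,2} = 1.090147 + (1.090147 − 1.299652)/15 = 1.076180
R_{3,2} = 1.082548 + (1.082548 − 1.090147)/15 = 1.082041
R_{3,3} = 1.082041 + (1.082041 − 1.076180)/63 = 1.082134
(Column j=1 coincides with Simpson's rule on the same nodes.)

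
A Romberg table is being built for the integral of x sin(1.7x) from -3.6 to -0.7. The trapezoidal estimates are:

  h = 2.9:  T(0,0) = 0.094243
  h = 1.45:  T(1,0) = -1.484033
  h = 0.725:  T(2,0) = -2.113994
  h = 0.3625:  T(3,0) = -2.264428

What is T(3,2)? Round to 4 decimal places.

Richardson extrapolation on the trapezoidal column (denominator 4−1=3):
T(2,1) = -2.113994 + (-2.113994 − (-1.484033))/3 = -2.323981
T(3,1) = (4·(-2.264428) − (-2.113994)) / 3 = -2.314573
T(3,2) = (16·(-2.314573) − (-2.323981)) / 15 = -2.313946

-2.3139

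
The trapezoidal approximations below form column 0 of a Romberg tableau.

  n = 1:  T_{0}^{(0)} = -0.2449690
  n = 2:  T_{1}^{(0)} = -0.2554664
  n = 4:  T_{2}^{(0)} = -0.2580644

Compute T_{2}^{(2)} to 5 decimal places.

Richardson extrapolation on the trapezoidal column (denominator 4−1=3):
T_{1}^{(1)} = (4·(-0.2554664) − (-0.2449690)) / 3 = -0.2589655
T_{2}^{(1)} = (4·(-0.2580644) − (-0.2554664)) / 3 = -0.2589304
T_{2}^{(2)} = (16·(-0.2589304) − (-0.2589655)) / 15 = -0.2589281

-0.25893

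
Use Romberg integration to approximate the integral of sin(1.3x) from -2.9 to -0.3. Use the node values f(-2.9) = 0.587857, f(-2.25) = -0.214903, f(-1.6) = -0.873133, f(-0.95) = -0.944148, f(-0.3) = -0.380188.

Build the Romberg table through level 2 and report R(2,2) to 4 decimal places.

R(0,0) (trapezoid, 1 panel, h=2.6000): 0.269970
R(1,0) (trapezoid, 2 panels, h=1.3000): -1.000088
R(2,0) (trapezoid, 4 panels, h=0.6500): -1.253427
R(1,1) = -1.000088 + (-1.000088 − 0.269970)/3 = -1.423441
R(2,1) = -1.253427 + (-1.253427 − (-1.000088))/3 = -1.337873
R(2,2) = -1.337873 + (-1.337873 − (-1.423441))/15 = -1.332168

-1.3322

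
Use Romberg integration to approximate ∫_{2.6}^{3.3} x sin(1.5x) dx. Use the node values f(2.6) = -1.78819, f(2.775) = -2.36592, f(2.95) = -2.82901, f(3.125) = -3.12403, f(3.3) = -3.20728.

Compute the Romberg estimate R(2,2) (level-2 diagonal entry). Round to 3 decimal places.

R(0,0) (trapezoid, 1 panel, h=0.7000): -1.74841
R(1,0) (trapezoid, 2 panels, h=0.3500): -1.86436
R(2,0) (trapezoid, 4 panels, h=0.1750): -1.89292
R(1,1) = -1.86436 + (-1.86436 − (-1.74841))/3 = -1.90301
R(2,1) = -1.89292 + (-1.89292 − (-1.86436))/3 = -1.90244
R(2,2) = -1.90244 + (-1.90244 − (-1.90301))/15 = -1.90240

-1.902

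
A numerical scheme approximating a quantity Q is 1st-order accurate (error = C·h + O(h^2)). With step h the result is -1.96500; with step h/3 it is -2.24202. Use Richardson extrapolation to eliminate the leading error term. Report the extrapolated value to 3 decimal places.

The leading error scales as h; refining by a factor of 3 reduces it by 3^1 = 3.
Extrapolated value = (3·A(h/3) − A(h)) / (3 − 1)
= (3·(-2.24202) − (-1.96500)) / 2
= -4.76106 / 2 = -2.38053

-2.381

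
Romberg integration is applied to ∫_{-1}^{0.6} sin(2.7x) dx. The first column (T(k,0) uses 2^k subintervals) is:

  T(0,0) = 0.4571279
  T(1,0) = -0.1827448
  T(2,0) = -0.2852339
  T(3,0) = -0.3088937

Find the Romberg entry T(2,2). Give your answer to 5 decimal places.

-0.31429

T(1,1) = -0.1827448 + (-0.1827448 − 0.4571279)/3 = -0.3960357
T(2,1) = (4·(-0.2852339) − (-0.1827448)) / 3 = -0.3193969
T(2,2) = -0.3193969 + (-0.3193969 − (-0.3960357))/15 = -0.3142876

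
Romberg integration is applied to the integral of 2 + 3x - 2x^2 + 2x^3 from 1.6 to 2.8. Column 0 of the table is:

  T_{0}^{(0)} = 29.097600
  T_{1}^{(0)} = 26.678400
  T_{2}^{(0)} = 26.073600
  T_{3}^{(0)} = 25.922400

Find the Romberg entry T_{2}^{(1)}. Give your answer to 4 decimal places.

T_{2}^{(1)} = (4·26.073600 − 26.678400) / 3 = 25.872000

25.8720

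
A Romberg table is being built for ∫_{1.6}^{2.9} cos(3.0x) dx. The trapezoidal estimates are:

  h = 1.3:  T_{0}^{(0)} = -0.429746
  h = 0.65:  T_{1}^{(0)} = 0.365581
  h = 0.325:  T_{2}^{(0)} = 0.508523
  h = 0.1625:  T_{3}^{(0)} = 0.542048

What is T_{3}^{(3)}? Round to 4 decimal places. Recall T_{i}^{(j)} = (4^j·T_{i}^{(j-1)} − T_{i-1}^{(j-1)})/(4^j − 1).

0.5531

Richardson extrapolation on the trapezoidal column (denominator 4−1=3):
T_{1}^{(1)} = 0.365581 + (0.365581 − (-0.429746))/3 = 0.630690
T_{2}^{(1)} = 0.508523 + (0.508523 − 0.365581)/3 = 0.556170
T_{3}^{(1)} = (4·0.542048 − 0.508523) / 3 = 0.553223
T_{2}^{(2)} = (16·0.556170 − 0.630690) / 15 = 0.551202
T_{3}^{(2)} = (16·0.553223 − 0.556170) / 15 = 0.553027
T_{3}^{(3)} = (64·0.553027 − 0.551202) / 63 = 0.553056
(Column j=1 coincides with Simpson's rule on the same nodes.)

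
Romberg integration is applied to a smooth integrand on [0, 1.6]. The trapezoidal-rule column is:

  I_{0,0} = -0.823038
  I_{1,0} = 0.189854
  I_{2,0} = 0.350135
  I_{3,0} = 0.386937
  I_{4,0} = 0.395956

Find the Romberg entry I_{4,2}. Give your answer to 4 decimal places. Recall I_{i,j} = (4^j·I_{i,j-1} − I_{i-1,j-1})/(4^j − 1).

I_{3,1} = 0.386937 + (0.386937 − 0.350135)/3 = 0.399204
I_{4,1} = (4·0.395956 − 0.386937) / 3 = 0.398962
I_{4,2} = 0.398962 + (0.398962 − 0.399204)/15 = 0.398946
(Column j=1 coincides with Simpson's rule on the same nodes.)

0.3989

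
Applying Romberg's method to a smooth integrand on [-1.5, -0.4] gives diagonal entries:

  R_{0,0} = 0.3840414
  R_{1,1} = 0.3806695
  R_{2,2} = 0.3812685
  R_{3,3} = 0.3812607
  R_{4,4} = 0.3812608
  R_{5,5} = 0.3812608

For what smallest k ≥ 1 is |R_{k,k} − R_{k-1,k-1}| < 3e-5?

k = 3

|R_{1,1} − R_{0,0}| = 0.0033719 ≥ 3e-5
|R_{2,2} − R_{1,1}| = 0.0005990 ≥ 3e-5
|R_{3,3} − R_{2,2}| = 0.0000078 < 3e-5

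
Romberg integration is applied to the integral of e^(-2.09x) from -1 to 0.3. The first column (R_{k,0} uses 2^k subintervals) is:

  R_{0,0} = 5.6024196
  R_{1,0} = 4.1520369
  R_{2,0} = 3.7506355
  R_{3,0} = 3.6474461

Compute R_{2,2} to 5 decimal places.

3.61339

Richardson extrapolation on the trapezoidal column (denominator 4−1=3):
R_{1,1} = (4·4.1520369 − 5.6024196) / 3 = 3.6685760
R_{2,1} = 3.7506355 + (3.7506355 − 4.1520369)/3 = 3.6168350
R_{2,2} = (16·3.6168350 − 3.6685760) / 15 = 3.6133856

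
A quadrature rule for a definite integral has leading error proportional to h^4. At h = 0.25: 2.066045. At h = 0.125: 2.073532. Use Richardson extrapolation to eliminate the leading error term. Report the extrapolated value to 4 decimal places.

2.0740

The leading error scales as h^4; refining by a factor of 2 reduces it by 2^4 = 16.
Extrapolated value = (16·A(h/2) − A(h)) / (16 − 1)
= (16·2.073532 − 2.066045) / 15
= 31.110467 / 15 = 2.074031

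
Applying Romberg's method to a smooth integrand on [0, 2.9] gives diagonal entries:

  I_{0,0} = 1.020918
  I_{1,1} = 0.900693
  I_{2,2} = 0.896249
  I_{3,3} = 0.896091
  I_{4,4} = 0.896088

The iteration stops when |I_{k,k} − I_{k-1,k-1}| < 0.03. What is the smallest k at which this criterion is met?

|I_{1,1} − I_{0,0}| = 0.120225 ≥ 0.03
|I_{2,2} − I_{1,1}| = 0.004444 < 0.03

k = 2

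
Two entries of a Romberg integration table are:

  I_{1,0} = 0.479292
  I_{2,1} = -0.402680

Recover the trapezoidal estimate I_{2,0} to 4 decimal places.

From I_{2,1} = (4·I_{2,0} − I_{1,0})/3, solve for I_{2,0}:
4·I_{2,0} = 3·(-0.402680) + 0.479292 = -0.728748
I_{2,0} = -0.182187

-0.1822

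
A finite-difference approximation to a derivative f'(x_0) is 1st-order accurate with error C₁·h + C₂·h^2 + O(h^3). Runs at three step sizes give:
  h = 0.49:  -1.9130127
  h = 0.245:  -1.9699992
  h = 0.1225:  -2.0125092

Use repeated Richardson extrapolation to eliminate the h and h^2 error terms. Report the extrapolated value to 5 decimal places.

-2.06436

First eliminate the h term (factor 2^1 = 2):
  B₁ = (2·(-1.9699992) − (-1.9130127))/1 = -2.0269857
  B₂ = (2·(-2.0125092) − (-1.9699992))/1 = -2.0550192
Then eliminate the h^2 term (factor 2^2 = 4):
  (4·(-2.0550192) − (-2.0269857))/3 = -2.0643637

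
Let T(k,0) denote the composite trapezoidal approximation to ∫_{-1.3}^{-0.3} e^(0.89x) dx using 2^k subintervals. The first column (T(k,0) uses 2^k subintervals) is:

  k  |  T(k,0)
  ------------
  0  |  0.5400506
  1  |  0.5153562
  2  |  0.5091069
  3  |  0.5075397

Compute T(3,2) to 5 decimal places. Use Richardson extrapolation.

Richardson extrapolation on the trapezoidal column (denominator 4−1=3):
T(2,1) = (4·0.5091069 − 0.5153562) / 3 = 0.5070238
T(3,1) = 0.5075397 + (0.5075397 − 0.5091069)/3 = 0.5070173
T(3,2) = (16·0.5070173 − 0.5070238) / 15 = 0.5070169

0.50702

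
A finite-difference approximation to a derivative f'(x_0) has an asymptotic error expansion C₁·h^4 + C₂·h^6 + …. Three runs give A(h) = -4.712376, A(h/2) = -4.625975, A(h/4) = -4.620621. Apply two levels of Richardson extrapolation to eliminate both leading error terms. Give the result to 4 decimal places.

-4.6203

First eliminate the h^4 term (factor 2^4 = 16):
  B₁ = (16·(-4.625975) − (-4.712376))/15 = -4.620215
  B₂ = (16·(-4.620621) − (-4.625975))/15 = -4.620264
Then eliminate the h^6 term (factor 2^6 = 64):
  (64·(-4.620264) − (-4.620215))/63 = -4.620265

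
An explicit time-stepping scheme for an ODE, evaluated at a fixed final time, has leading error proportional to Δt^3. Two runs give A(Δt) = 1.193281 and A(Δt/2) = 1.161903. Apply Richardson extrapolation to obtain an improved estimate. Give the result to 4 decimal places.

The leading error scales as Δt^3; refining by a factor of 2 reduces it by 2^3 = 8.
Extrapolated value = (8·A(Δt/2) − A(Δt)) / (8 − 1)
= (8·1.161903 − 1.193281) / 7
= 8.101943 / 7 = 1.157420

1.1574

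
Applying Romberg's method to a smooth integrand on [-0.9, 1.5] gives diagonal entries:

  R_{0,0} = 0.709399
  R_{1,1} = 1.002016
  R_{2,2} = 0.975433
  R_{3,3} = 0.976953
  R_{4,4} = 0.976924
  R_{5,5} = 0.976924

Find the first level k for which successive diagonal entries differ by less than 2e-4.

|R_{1,1} − R_{0,0}| = 0.292617 ≥ 2e-4
|R_{2,2} − R_{1,1}| = 0.026583 ≥ 2e-4
|R_{3,3} − R_{2,2}| = 0.001520 ≥ 2e-4
|R_{4,4} − R_{3,3}| = 0.000029 < 2e-4

k = 4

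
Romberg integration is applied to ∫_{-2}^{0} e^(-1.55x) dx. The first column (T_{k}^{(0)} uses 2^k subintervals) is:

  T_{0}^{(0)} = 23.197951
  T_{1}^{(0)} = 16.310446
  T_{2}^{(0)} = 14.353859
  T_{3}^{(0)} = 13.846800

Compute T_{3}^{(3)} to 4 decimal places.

T_{1}^{(1)} = 16.310446 + (16.310446 − 23.197951)/3 = 14.014611
T_{2}^{(1)} = (4·14.353859 − 16.310446) / 3 = 13.701663
T_{3}^{(1)} = 13.846800 + (13.846800 − 14.353859)/3 = 13.677780
T_{2}^{(2)} = 13.701663 + (13.701663 − 14.014611)/15 = 13.680800
T_{3}^{(2)} = (16·13.677780 − 13.701663) / 15 = 13.676188
T_{3}^{(3)} = (64·13.676188 − 13.680800) / 63 = 13.676115

13.6761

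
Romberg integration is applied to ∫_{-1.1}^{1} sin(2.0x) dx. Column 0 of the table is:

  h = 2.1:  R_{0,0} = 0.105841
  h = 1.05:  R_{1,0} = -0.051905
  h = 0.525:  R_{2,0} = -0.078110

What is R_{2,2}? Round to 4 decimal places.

-0.0857

Richardson extrapolation on the trapezoidal column (denominator 4−1=3):
R_{1,1} = (4·(-0.051905) − 0.105841) / 3 = -0.104487
R_{2,1} = (4·(-0.078110) − (-0.051905)) / 3 = -0.086845
R_{2,2} = (16·(-0.086845) − (-0.104487)) / 15 = -0.085669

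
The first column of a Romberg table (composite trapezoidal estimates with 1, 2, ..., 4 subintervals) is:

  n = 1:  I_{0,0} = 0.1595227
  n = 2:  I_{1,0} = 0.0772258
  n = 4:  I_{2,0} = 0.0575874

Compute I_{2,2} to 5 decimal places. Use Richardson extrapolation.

0.05112

I_{1,1} = 0.0772258 + (0.0772258 − 0.1595227)/3 = 0.0497935
I_{2,1} = 0.0575874 + (0.0575874 − 0.0772258)/3 = 0.0510413
I_{2,2} = (16·0.0510413 − 0.0497935) / 15 = 0.0511245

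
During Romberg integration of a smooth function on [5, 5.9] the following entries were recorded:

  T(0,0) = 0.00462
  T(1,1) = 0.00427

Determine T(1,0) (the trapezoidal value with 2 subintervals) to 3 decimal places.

From T(1,1) = (4·T(1,0) − T(0,0))/3, solve for T(1,0):
4·T(1,0) = 3·0.00427 + 0.00462 = 0.01743
T(1,0) = 0.00436

0.004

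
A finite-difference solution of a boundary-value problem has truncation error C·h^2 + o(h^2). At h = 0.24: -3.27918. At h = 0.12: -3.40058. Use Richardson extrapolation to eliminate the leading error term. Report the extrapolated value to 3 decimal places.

-3.441

The leading error scales as h^2; refining by a factor of 2 reduces it by 2^2 = 4.
Extrapolated value = (4·A(h/2) − A(h)) / (4 − 1)
= (4·(-3.40058) − (-3.27918)) / 3
= -10.32314 / 3 = -3.44105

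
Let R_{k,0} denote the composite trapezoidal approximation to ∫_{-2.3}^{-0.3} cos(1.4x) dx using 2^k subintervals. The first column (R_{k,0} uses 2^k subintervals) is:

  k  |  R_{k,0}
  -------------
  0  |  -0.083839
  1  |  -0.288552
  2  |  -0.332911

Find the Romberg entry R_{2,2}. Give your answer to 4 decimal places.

Richardson extrapolation on the trapezoidal column (denominator 4−1=3):
R_{1,1} = (4·(-0.288552) − (-0.083839)) / 3 = -0.356790
R_{2,1} = (4·(-0.332911) − (-0.288552)) / 3 = -0.347697
R_{2,2} = (16·(-0.347697) − (-0.356790)) / 15 = -0.347091

-0.3471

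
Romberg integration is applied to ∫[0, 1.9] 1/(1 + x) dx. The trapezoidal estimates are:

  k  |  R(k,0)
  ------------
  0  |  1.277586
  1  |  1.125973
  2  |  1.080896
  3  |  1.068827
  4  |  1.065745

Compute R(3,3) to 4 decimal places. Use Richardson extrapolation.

1.0647

Richardson extrapolation on the trapezoidal column (denominator 4−1=3):
R(1,1) = 1.125973 + (1.125973 − 1.277586)/3 = 1.075435
R(2,1) = 1.080896 + (1.080896 − 1.125973)/3 = 1.065870
R(3,1) = (4·1.068827 − 1.080896) / 3 = 1.064804
R(2,2) = 1.065870 + (1.065870 − 1.075435)/15 = 1.065232
R(3,2) = (16·1.064804 − 1.065870) / 15 = 1.064733
R(3,3) = (64·1.064733 − 1.065232) / 63 = 1.064725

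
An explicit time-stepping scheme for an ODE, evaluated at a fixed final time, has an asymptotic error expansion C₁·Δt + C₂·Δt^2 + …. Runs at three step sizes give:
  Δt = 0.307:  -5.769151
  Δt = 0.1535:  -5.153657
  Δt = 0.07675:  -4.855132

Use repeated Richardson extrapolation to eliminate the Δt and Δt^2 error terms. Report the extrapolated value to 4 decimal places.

-4.5628

First eliminate the Δt term (factor 2^1 = 2):
  B₁ = (2·(-5.153657) − (-5.769151))/1 = -4.538163
  B₂ = (2·(-4.855132) − (-5.153657))/1 = -4.556607
Then eliminate the Δt^2 term (factor 2^2 = 4):
  (4·(-4.556607) − (-4.538163))/3 = -4.562755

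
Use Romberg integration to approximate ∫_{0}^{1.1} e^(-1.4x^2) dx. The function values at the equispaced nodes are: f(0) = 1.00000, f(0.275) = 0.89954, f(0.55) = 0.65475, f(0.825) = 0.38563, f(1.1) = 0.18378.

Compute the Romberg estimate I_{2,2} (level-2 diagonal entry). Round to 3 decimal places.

I_{0,0} (trapezoid, 1 panel, h=1.1000): 0.65108
I_{1,0} (trapezoid, 2 panels, h=0.5500): 0.68565
I_{2,0} (trapezoid, 4 panels, h=0.2750): 0.69625
I_{1,1} = 0.68565 + (0.68565 − 0.65108)/3 = 0.69717
I_{2,1} = 0.69625 + (0.69625 − 0.68565)/3 = 0.69978
I_{2,2} = 0.69978 + (0.69978 − 0.69717)/15 = 0.69995

0.700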